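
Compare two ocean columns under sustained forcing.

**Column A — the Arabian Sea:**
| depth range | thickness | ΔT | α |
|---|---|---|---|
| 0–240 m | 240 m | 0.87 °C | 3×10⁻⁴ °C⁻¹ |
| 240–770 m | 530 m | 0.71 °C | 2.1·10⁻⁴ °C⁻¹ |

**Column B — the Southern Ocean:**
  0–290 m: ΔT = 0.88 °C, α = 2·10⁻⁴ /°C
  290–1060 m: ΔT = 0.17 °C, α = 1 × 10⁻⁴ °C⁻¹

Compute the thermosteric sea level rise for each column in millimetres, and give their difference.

A 0–240 m: 240 × 0.87 × 3×10⁻⁴ = 0.06264 m
A 240–770 m: 0.71 × 530 × 2.1×10⁻⁴ = 0.079023 m
A total: 0.141663 m
B Layer 1: 290 × 0.88 × 2×10⁻⁴ = 0.05104 m
B 1×10⁻⁴ × 770 × 0.17 = 0.01309 m
B total: 0.06413 m
Difference: 0.141663 − 0.06413 = 0.077533 m

A: 140 mm; B: 64 mm; difference 78 mm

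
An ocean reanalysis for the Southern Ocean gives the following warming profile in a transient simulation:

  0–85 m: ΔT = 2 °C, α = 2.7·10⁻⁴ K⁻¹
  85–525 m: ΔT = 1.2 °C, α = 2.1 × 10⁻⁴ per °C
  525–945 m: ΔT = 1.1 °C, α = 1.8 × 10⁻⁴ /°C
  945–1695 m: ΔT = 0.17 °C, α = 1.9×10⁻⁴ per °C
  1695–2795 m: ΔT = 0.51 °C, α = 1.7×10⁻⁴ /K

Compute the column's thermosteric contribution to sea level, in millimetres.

360 mm of thermosteric rise

2 × 2.7×10⁻⁴ × 85 = 0.04590 m
1.2 × 440 × 2.1×10⁻⁴ = 0.11088 m
525–945 m: 1.8×10⁻⁴ × 1.1 × 420 = 0.08316 m
0.17 × 1.9×10⁻⁴ × 750 = 0.024225 m
1695–2795 m: 0.51 × 1.7×10⁻⁴ × 1100 = 0.09537 m
Δh = 0.04590 + 0.11088 + 0.08316 + 0.024225 + 0.09537 = 0.359535 m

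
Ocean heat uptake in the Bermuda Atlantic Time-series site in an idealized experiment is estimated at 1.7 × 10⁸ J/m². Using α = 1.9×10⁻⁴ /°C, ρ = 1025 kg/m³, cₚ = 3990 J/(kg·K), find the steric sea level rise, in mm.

Δh = αQ/(ρcₚ) = 1.9×10⁻⁴ × 1.7×10⁸ / (1025 × 3990) ≈ 0.0078978 m

about 7.90 mm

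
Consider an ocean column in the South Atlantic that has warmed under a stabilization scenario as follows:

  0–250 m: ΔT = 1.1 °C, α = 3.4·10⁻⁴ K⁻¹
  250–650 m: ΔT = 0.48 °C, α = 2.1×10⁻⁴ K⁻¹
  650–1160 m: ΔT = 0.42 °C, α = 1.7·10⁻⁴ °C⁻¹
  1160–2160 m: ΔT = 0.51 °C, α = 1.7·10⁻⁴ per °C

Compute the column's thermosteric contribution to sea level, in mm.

Δh ≈ 257 mm

0–250 m: 1.1 × 250 × 3.4×10⁻⁴ = 0.09350 m
0.48 × 400 × 2.1×10⁻⁴ = 0.04032 m
Layer 3: 510 × 0.42 × 1.7×10⁻⁴ = 0.036414 m
1160–2160 m: 1000 × 1.7×10⁻⁴ × 0.51 = 0.08670 m
Δh = 0.09350 + 0.04032 + 0.036414 + 0.08670 = 0.256934 m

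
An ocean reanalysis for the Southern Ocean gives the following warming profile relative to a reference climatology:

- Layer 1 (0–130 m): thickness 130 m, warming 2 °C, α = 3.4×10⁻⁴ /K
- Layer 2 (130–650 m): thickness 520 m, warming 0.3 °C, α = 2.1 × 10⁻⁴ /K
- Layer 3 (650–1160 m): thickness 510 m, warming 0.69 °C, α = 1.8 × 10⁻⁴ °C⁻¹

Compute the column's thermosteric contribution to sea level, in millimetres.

0–130 m: 130 × 2 × 3.4×10⁻⁴ = 0.08840 m
130–650 m: 0.3 × 520 × 2.1×10⁻⁴ = 0.03276 m
Layer 3: 0.69 × 510 × 1.8×10⁻⁴ = 0.063342 m
Δh = 0.08840 + 0.03276 + 0.063342 = 0.184502 m

Δh = 185 mm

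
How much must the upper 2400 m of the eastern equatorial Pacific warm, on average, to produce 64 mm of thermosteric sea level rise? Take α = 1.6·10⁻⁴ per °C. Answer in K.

ΔT = Δh/(αH) = 0.064 / (1.6×10⁻⁴ × 2400) ≈ 0.1667 K

ΔT ≈ 0.167 K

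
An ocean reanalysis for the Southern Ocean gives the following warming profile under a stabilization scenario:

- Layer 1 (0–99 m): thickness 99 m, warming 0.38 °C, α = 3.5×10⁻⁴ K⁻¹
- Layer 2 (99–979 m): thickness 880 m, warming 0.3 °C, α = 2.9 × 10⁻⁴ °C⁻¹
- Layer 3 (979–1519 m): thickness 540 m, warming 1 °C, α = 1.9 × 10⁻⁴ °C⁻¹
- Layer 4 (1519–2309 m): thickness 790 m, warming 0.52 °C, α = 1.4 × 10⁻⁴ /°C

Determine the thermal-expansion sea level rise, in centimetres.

25.0 cm

99 × 3.5×10⁻⁴ × 0.38 = 0.013167 m
99–979 m: 880 × 2.9×10⁻⁴ × 0.3 = 0.07656 m
Layer 3: 540 × 1.9×10⁻⁴ × 1 = 0.10260 m
1519–2309 m: 0.52 × 1.4×10⁻⁴ × 790 = 0.057512 m
Δh = 0.013167 + 0.07656 + 0.10260 + 0.057512 = 0.249839 m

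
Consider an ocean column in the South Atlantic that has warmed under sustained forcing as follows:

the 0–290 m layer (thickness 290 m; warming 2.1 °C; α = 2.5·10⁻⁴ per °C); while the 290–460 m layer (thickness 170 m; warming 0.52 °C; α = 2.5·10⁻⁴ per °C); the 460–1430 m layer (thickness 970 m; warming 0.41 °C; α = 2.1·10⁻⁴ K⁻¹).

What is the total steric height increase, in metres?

Layer 1: 290 × 2.1 × 2.5×10⁻⁴ = 0.15225 m
290–460 m: 2.5×10⁻⁴ × 0.52 × 170 = 0.02210 m
Layer 3: 970 × 0.41 × 2.1×10⁻⁴ = 0.083517 m
Δh = 0.15225 + 0.02210 + 0.083517 = 0.257867 m ≈ 0.258 m

0.258 m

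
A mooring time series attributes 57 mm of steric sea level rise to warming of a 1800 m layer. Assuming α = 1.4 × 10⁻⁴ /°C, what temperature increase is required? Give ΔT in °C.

ΔT ≈ 0.226 °C

ΔT = Δh/(αH) = 0.057 / (1.4×10⁻⁴ × 1800) ≈ 0.2262 °C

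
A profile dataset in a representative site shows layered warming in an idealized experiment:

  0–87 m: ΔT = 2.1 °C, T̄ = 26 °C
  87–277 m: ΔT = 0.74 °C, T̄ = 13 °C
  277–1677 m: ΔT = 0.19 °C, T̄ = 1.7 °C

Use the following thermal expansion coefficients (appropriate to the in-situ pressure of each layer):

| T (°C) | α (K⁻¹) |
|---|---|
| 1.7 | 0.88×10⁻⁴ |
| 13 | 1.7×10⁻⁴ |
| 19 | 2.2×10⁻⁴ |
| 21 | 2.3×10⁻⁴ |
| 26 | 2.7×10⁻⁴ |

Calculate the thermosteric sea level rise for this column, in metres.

about 0.0966 m

Layer 1 at 26 °C → α = 2.7×10⁻⁴ K⁻¹
Layer 2 at 13 °C → α = 1.7×10⁻⁴ K⁻¹
Layer 3 at 1.7 °C → α = 0.88×10⁻⁴ K⁻¹
0–87 m: 2.1 × 87 × 2.7×10⁻⁴ = 0.049329 m
87–277 m: 190 × 0.74 × 1.7×10⁻⁴ = 0.023902 m
0.19 × 1400 × 0.88×10⁻⁴ = 0.023408 m
Δh = 0.049329 + 0.023902 + 0.023408 = 0.096639 m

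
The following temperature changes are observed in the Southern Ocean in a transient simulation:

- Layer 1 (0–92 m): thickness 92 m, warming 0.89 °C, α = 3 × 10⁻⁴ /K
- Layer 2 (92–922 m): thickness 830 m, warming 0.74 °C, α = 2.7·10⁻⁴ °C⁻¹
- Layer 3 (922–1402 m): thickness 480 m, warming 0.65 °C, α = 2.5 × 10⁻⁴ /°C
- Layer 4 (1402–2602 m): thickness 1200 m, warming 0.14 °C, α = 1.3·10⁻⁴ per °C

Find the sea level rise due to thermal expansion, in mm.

Δh = 290 mm

92 × 0.89 × 3×10⁻⁴ = 0.024564 m
Layer 2: 830 × 2.7×10⁻⁴ × 0.74 = 0.165834 m
Layer 3: 0.65 × 480 × 2.5×10⁻⁴ = 0.07800 m
0.14 × 1200 × 1.3×10⁻⁴ = 0.02184 m
Δh = 0.024564 + 0.165834 + 0.07800 + 0.02184 = 0.290238 m ≈ 290 mm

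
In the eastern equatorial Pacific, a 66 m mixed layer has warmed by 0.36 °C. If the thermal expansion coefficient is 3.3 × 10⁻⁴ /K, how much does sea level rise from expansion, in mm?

Δh ≈ 7.8 mm

Δh = αΔT·H = 3.3×10⁻⁴ × 0.36 × 66 = 0.0078408 m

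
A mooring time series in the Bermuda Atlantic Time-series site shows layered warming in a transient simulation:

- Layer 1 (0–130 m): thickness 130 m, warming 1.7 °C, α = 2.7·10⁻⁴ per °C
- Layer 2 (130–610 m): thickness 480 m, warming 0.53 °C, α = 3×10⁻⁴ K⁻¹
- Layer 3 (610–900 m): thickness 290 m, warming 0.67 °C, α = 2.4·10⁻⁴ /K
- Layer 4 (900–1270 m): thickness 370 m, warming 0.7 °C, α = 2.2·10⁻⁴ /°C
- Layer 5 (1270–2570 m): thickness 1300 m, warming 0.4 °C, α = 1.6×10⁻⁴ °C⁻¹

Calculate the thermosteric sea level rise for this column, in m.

Δh = 0.323 m

130 × 2.7×10⁻⁴ × 1.7 = 0.05967 m
Layer 2: 0.53 × 480 × 3×10⁻⁴ = 0.07632 m
610–900 m: 2.4×10⁻⁴ × 290 × 0.67 = 0.046632 m
2.2×10⁻⁴ × 370 × 0.7 = 0.05698 m
1270–2570 m: 0.4 × 1.6×10⁻⁴ × 1300 = 0.08320 m
Δh = 0.05967 + 0.07632 + 0.046632 + 0.05698 + 0.08320 = 0.322802 m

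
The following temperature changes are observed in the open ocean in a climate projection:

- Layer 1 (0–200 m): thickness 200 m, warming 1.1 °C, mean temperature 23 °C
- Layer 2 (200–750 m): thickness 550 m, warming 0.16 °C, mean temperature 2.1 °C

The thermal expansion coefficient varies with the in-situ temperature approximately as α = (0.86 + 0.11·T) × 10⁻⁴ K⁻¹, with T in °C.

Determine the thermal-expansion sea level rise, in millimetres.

84.2 mm of thermosteric rise

Layer 1: α = (0.86 + 0.11×23)×10⁻⁴ = 3.39×10⁻⁴ K⁻¹
Layer 2: α = (0.86 + 0.11×2.1)×10⁻⁴ = 1.091×10⁻⁴ K⁻¹
Layer 1: 1.1 × 3.39×10⁻⁴ × 200 = 0.07458 m
550 × 0.16 × 1.091×10⁻⁴ = 0.0096008 m
Δh = 0.07458 + 0.0096008 = 0.0841808 m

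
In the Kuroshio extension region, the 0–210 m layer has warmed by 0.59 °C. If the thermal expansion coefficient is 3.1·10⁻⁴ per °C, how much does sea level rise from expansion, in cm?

Δh = αΔT·H = 3.1×10⁻⁴ × 0.59 × 210 = 0.038409 m

Δh ≈ 3.84 cm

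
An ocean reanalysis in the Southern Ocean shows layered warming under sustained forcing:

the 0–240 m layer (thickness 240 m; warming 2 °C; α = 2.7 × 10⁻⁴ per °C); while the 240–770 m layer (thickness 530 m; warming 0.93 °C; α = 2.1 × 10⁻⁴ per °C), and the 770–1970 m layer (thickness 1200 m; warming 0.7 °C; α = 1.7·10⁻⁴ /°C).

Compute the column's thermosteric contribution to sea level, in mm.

0–240 m: 2 × 240 × 2.7×10⁻⁴ = 0.12960 m
2.1×10⁻⁴ × 530 × 0.93 = 0.103509 m
0.7 × 1.7×10⁻⁴ × 1200 = 0.14280 m
Δh = 0.12960 + 0.103509 + 0.14280 = 0.375909 m

Δh = 376 mm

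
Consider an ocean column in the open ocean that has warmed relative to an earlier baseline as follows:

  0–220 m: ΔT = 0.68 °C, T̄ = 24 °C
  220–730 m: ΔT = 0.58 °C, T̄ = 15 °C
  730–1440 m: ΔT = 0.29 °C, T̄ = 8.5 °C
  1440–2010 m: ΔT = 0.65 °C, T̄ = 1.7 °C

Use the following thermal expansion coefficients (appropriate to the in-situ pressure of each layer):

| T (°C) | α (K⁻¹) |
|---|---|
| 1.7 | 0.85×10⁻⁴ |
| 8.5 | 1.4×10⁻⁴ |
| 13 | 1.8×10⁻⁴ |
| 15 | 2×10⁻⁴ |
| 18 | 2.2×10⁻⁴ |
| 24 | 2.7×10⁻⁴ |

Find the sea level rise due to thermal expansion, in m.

Layer 1 at 24 °C → α = 2.7×10⁻⁴ K⁻¹
Layer 2 at 15 °C → α = 2×10⁻⁴ K⁻¹
Layer 3 at 8.5 °C → α = 1.4×10⁻⁴ K⁻¹
Layer 4 at 1.7 °C → α = 0.85×10⁻⁴ K⁻¹
220 × 0.68 × 2.7×10⁻⁴ = 0.040392 m
Layer 2: 2×10⁻⁴ × 0.58 × 510 = 0.05916 m
0.29 × 1.4×10⁻⁴ × 710 = 0.028826 m
1440–2010 m: 570 × 0.65 × 0.85×10⁻⁴ = 0.0314925 m
Δh = 0.040392 + 0.05916 + 0.028826 + 0.0314925 = 0.1598705 m ≈ 0.160 m

0.160 m of thermosteric rise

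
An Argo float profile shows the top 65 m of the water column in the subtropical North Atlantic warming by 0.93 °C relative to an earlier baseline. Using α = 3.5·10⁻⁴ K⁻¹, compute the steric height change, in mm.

Δh = αΔT·H = 3.5×10⁻⁴ × 0.93 × 65 = 0.0211575 m

21.2 mm of thermosteric rise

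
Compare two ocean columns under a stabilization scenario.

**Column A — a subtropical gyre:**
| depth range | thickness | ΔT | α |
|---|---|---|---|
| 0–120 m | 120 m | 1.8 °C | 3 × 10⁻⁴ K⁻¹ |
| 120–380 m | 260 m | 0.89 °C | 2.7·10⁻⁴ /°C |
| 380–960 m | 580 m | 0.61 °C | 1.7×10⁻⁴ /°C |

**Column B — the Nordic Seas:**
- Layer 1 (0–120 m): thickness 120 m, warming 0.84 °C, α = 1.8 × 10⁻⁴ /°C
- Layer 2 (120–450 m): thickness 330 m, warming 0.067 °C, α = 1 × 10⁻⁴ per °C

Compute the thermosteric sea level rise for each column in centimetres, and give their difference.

A: 19 cm; B: 2.0 cm; difference 17 cm

A Layer 1: 3×10⁻⁴ × 120 × 1.8 = 0.06480 m
A Layer 2: 260 × 2.7×10⁻⁴ × 0.89 = 0.062478 m
A Layer 3: 580 × 1.7×10⁻⁴ × 0.61 = 0.060146 m
A total: 0.187424 m
B 0.84 × 1.8×10⁻⁴ × 120 = 0.018144 m
B 0.067 × 1×10⁻⁴ × 330 = 0.002211 m
B total: 0.020355 m
Difference: 0.187424 − 0.020355 = 0.167069 m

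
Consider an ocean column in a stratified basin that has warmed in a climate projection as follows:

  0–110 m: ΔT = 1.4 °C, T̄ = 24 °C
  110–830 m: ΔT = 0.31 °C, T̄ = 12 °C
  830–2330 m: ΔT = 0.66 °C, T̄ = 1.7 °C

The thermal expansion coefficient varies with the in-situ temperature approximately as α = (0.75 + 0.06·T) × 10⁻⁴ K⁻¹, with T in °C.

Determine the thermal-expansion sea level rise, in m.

about 0.15 m

Layer 1: α = (0.75 + 0.06×24)×10⁻⁴ = 2.19×10⁻⁴ K⁻¹
Layer 2: α = (0.75 + 0.06×12)×10⁻⁴ = 1.47×10⁻⁴ K⁻¹
Layer 3: α = (0.75 + 0.06×1.7)×10⁻⁴ = 0.852×10⁻⁴ K⁻¹
Layer 1: 110 × 2.19×10⁻⁴ × 1.4 = 0.033726 m
0.31 × 720 × 1.47×10⁻⁴ = 0.0328104 m
0.66 × 1500 × 0.852×10⁻⁴ = 0.084348 m
Δh = 0.033726 + 0.0328104 + 0.084348 = 0.1508844 m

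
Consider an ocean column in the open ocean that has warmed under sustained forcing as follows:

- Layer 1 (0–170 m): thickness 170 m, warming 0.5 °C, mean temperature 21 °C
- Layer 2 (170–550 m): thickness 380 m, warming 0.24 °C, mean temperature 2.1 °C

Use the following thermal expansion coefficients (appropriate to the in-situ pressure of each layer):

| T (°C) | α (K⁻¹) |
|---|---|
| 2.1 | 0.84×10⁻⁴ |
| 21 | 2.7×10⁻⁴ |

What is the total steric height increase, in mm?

Layer 1 at 21 °C → α = 2.7×10⁻⁴ K⁻¹
Layer 2 at 2.1 °C → α = 0.84×10⁻⁴ K⁻¹
Layer 1: 2.7×10⁻⁴ × 0.5 × 170 = 0.02295 m
Layer 2: 380 × 0.84×10⁻⁴ × 0.24 = 0.0076608 m
Δh = 0.02295 + 0.0076608 = 0.0306108 m ≈ 30.6 mm

30.6 mm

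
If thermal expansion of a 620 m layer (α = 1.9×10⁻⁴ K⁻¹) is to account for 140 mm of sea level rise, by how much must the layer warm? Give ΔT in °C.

ΔT = Δh/(αH) = 0.14 / (1.9×10⁻⁴ × 620) ≈ 1.188 °C

about 1.19 °C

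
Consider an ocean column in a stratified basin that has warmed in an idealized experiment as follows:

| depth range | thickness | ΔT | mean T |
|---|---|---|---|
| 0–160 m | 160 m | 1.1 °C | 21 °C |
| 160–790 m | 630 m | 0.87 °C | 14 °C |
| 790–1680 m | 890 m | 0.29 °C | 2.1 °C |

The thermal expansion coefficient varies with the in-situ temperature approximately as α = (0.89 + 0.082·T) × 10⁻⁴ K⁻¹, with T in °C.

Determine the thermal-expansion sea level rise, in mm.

Layer 1: α = (0.89 + 0.082×21)×10⁻⁴ = 2.612×10⁻⁴ K⁻¹
Layer 2: α = (0.89 + 0.082×14)×10⁻⁴ = 2.038×10⁻⁴ K⁻¹
Layer 3: α = (0.89 + 0.082×2.1)×10⁻⁴ = 1.0622×10⁻⁴ K⁻¹
0–160 m: 2.612×10⁻⁴ × 160 × 1.1 = 0.0459712 m
160–790 m: 2.038×10⁻⁴ × 0.87 × 630 = 0.11170278 m
790–1680 m: 1.0622×10⁻⁴ × 0.29 × 890 = 0.027415382 m
Δh = 0.0459712 + 0.11170278 + 0.027415382 = 0.185089362 m

about 190 mm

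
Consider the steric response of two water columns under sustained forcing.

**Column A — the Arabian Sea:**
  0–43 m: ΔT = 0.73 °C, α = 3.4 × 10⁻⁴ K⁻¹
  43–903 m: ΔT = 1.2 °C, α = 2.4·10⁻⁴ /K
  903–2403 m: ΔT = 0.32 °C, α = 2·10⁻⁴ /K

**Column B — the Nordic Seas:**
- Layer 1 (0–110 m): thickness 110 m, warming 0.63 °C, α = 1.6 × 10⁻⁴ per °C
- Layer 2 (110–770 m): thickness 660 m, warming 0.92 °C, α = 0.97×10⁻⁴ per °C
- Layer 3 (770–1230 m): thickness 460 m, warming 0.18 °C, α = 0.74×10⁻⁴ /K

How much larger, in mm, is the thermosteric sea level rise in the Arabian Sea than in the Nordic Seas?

280 mm

A Layer 1: 0.73 × 3.4×10⁻⁴ × 43 = 0.0106726 m
A 43–903 m: 2.4×10⁻⁴ × 860 × 1.2 = 0.24768 m
A 903–2403 m: 1500 × 0.32 × 2×10⁻⁴ = 0.09600 m
A total: 0.3543526 m
B 0–110 m: 110 × 1.6×10⁻⁴ × 0.63 = 0.011088 m
B Layer 2: 660 × 0.92 × 0.97×10⁻⁴ = 0.0588984 m
B Layer 3: 0.74×10⁻⁴ × 460 × 0.18 = 0.0061272 m
B total: 0.0761136 m
Difference: 0.3543526 − 0.0761136 = 0.278239 m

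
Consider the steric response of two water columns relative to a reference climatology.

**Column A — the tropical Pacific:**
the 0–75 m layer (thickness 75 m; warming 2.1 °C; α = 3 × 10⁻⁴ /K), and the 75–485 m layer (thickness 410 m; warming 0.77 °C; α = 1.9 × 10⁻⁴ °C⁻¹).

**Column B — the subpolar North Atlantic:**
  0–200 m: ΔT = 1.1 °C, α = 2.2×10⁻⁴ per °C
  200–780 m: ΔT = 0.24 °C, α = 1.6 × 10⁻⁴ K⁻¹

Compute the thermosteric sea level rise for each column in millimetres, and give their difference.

Δh_A ≈ 107 mm, Δh_B ≈ 70.7 mm; difference ≈ 36.6 mm

A 0–75 m: 75 × 3×10⁻⁴ × 2.1 = 0.04725 m
A 75–485 m: 410 × 1.9×10⁻⁴ × 0.77 = 0.059983 m
A total: 0.107233 m
B 1.1 × 200 × 2.2×10⁻⁴ = 0.04840 m
B Layer 2: 1.6×10⁻⁴ × 0.24 × 580 = 0.022272 m
B total: 0.070672 m
Difference: 0.107233 − 0.070672 = 0.036561 m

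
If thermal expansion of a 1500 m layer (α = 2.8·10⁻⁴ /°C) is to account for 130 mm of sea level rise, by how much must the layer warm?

about 0.31 K

ΔT = Δh/(αH) = 0.13 / (2.8×10⁻⁴ × 1500) ≈ 0.3095 K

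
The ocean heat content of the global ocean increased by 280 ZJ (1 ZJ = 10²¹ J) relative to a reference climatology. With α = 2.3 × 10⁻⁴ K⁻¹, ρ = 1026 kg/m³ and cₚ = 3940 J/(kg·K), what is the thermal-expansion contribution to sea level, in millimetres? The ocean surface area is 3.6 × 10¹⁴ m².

44 mm of thermosteric rise

Per unit area: Q = 280×10²¹ / (3.6×10¹⁴) ≈ 7.778×10⁸ J/m²
Δh = αQ/(ρcₚ) = 2.3×10⁻⁴ × 7.778×10⁸ / (1026 × 3940) ≈ 0.044254 m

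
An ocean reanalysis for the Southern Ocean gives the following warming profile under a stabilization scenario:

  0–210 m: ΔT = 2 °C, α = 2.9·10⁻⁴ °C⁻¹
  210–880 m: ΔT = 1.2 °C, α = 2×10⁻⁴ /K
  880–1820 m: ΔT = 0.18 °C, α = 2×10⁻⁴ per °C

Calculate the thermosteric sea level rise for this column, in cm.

0–210 m: 210 × 2 × 2.9×10⁻⁴ = 0.12180 m
Layer 2: 1.2 × 670 × 2×10⁻⁴ = 0.16080 m
880–1820 m: 0.18 × 2×10⁻⁴ × 940 = 0.03384 m
Δh = 0.12180 + 0.16080 + 0.03384 = 0.31644 m ≈ 31.6 cm

31.6 cm of thermosteric rise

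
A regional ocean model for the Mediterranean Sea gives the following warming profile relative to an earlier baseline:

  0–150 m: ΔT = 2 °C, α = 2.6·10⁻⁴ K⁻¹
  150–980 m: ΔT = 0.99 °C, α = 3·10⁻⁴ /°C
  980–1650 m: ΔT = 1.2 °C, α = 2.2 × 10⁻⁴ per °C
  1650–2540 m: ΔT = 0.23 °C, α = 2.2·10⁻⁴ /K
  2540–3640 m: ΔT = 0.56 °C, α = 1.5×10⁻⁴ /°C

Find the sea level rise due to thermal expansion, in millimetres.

639 mm of thermosteric rise

0–150 m: 150 × 2 × 2.6×10⁻⁴ = 0.07800 m
150–980 m: 3×10⁻⁴ × 0.99 × 830 = 0.24651 m
2.2×10⁻⁴ × 670 × 1.2 = 0.17688 m
Layer 4: 890 × 0.23 × 2.2×10⁻⁴ = 0.045034 m
Layer 5: 1.5×10⁻⁴ × 1100 × 0.56 = 0.09240 m
Δh = 0.07800 + 0.24651 + 0.17688 + 0.045034 + 0.09240 = 0.638824 m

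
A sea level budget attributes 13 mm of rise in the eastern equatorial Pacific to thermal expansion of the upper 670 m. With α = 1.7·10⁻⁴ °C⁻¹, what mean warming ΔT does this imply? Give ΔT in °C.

0.114 °C

ΔT = Δh/(αH) = 0.013 / (1.7×10⁻⁴ × 670) ≈ 0.1141 °C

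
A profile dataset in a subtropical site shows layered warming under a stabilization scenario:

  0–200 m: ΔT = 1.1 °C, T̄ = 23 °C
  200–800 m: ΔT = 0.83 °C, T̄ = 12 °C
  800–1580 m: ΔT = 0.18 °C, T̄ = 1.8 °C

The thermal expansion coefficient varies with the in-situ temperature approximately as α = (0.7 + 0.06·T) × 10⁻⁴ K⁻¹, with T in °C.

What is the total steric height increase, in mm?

128 mm

Layer 1: α = (0.7 + 0.06×23)×10⁻⁴ = 2.08×10⁻⁴ K⁻¹
Layer 2: α = (0.7 + 0.06×12)×10⁻⁴ = 1.42×10⁻⁴ K⁻¹
Layer 3: α = (0.7 + 0.06×1.8)×10⁻⁴ = 0.808×10⁻⁴ K⁻¹
Layer 1: 2.08×10⁻⁴ × 200 × 1.1 = 0.04576 m
1.42×10⁻⁴ × 0.83 × 600 = 0.070716 m
Layer 3: 0.18 × 780 × 0.808×10⁻⁴ = 0.01134432 m
Δh = 0.04576 + 0.070716 + 0.01134432 = 0.12782032 m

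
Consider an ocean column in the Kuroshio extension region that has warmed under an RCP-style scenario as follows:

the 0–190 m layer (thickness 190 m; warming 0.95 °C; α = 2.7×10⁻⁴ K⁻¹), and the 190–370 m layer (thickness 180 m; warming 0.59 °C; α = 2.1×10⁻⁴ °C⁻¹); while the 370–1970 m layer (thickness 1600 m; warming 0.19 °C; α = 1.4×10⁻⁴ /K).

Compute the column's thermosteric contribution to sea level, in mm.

Layer 1: 0.95 × 190 × 2.7×10⁻⁴ = 0.048735 m
0.59 × 2.1×10⁻⁴ × 180 = 0.022302 m
1600 × 0.19 × 1.4×10⁻⁴ = 0.04256 m
Δh = 0.048735 + 0.022302 + 0.04256 = 0.113597 m ≈ 110 mm

110 mm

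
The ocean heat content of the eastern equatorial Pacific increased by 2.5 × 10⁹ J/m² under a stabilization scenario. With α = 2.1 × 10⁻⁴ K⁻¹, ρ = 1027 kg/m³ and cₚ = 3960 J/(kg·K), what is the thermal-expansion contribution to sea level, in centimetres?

Δh = αQ/(ρcₚ) = 2.1×10⁻⁴ × 2.5×10⁹ / (1027 × 3960) ≈ 0.12909 m

12.9 cm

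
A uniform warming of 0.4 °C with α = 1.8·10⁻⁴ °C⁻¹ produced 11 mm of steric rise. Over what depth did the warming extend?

about 153 m

H = Δh/(αΔT) = 0.011 / (1.8×10⁻⁴ × 0.4) ≈ 152.8 m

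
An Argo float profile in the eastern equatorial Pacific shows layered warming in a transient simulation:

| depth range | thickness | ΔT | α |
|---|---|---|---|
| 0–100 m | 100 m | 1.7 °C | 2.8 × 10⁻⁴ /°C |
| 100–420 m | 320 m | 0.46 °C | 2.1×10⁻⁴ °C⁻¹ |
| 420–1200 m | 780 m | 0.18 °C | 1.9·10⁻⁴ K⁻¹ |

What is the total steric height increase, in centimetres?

10.5 cm

Layer 1: 1.7 × 2.8×10⁻⁴ × 100 = 0.04760 m
320 × 0.46 × 2.1×10⁻⁴ = 0.030912 m
780 × 1.9×10⁻⁴ × 0.18 = 0.026676 m
Δh = 0.04760 + 0.030912 + 0.026676 = 0.105188 m ≈ 10.5 cm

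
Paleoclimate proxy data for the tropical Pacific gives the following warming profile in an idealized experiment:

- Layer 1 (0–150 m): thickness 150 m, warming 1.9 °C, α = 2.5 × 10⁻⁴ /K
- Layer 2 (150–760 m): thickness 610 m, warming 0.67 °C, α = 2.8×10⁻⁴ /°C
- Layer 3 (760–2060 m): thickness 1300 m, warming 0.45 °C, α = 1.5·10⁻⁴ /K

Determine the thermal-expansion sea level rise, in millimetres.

0–150 m: 150 × 1.9 × 2.5×10⁻⁴ = 0.07125 m
0.67 × 610 × 2.8×10⁻⁴ = 0.114436 m
760–2060 m: 0.45 × 1.5×10⁻⁴ × 1300 = 0.08775 m
Δh = 0.07125 + 0.114436 + 0.08775 = 0.273436 m ≈ 273 mm

Δh ≈ 273 mm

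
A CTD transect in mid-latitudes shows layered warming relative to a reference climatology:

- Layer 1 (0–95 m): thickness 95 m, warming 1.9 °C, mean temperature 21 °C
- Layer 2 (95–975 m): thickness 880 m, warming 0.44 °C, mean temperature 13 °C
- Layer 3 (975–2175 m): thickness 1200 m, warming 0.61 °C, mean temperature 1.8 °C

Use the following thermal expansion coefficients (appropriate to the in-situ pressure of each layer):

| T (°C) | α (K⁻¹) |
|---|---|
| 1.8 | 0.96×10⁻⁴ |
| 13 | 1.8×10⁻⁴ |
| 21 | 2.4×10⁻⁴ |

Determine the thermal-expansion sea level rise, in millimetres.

about 183 mm

Layer 1 at 21 °C → α = 2.4×10⁻⁴ K⁻¹
Layer 2 at 13 °C → α = 1.8×10⁻⁴ K⁻¹
Layer 3 at 1.8 °C → α = 0.96×10⁻⁴ K⁻¹
0–95 m: 2.4×10⁻⁴ × 1.9 × 95 = 0.04332 m
Layer 2: 0.44 × 880 × 1.8×10⁻⁴ = 0.069696 m
0.96×10⁻⁴ × 0.61 × 1200 = 0.070272 m
Δh = 0.04332 + 0.069696 + 0.070272 = 0.183288 m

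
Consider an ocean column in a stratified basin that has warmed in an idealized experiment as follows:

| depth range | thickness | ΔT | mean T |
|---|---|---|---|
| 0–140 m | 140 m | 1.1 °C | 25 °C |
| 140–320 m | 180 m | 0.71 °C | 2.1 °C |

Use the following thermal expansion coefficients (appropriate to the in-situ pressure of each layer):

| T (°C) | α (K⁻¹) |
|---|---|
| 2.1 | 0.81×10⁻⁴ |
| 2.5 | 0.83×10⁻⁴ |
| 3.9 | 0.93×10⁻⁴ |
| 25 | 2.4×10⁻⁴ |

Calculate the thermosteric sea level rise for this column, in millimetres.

47 mm of thermosteric rise

Layer 1 at 25 °C → α = 2.4×10⁻⁴ K⁻¹
Layer 2 at 2.1 °C → α = 0.81×10⁻⁴ K⁻¹
1.1 × 2.4×10⁻⁴ × 140 = 0.03696 m
Layer 2: 180 × 0.71 × 0.81×10⁻⁴ = 0.0103518 m
Δh = 0.03696 + 0.0103518 = 0.0473118 m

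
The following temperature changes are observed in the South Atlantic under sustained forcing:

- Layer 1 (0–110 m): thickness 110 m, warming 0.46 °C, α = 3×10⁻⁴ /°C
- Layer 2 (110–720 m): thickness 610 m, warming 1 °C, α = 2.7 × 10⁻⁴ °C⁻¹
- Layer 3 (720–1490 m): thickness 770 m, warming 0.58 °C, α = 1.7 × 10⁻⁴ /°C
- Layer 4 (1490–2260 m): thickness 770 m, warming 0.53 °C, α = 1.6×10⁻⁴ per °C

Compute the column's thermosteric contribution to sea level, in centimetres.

3×10⁻⁴ × 0.46 × 110 = 0.01518 m
Layer 2: 2.7×10⁻⁴ × 610 × 1 = 0.16470 m
1.7×10⁻⁴ × 0.58 × 770 = 0.075922 m
1.6×10⁻⁴ × 0.53 × 770 = 0.065296 m
Δh = 0.01518 + 0.16470 + 0.075922 + 0.065296 = 0.321098 m ≈ 32.1 cm

about 32.1 cm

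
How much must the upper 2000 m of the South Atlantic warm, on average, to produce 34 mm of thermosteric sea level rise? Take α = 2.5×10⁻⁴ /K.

ΔT = Δh/(αH) = 0.034 / (2.5×10⁻⁴ × 2000) = 0.06800 K

ΔT ≈ 0.068 K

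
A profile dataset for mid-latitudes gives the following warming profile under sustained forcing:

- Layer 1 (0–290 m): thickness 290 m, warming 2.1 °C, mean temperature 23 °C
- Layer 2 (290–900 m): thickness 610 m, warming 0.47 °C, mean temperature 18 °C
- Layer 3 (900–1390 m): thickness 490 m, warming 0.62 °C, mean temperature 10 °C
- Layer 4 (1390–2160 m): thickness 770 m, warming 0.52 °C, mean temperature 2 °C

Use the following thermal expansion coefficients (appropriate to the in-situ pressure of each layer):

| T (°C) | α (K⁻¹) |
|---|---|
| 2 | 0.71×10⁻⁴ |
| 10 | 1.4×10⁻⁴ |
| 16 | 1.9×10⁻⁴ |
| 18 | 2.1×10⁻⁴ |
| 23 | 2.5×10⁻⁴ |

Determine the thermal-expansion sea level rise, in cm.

Layer 1 at 23 °C → α = 2.5×10⁻⁴ K⁻¹
Layer 2 at 18 °C → α = 2.1×10⁻⁴ K⁻¹
Layer 3 at 10 °C → α = 1.4×10⁻⁴ K⁻¹
Layer 4 at 2 °C → α = 0.71×10⁻⁴ K⁻¹
0–290 m: 2.1 × 290 × 2.5×10⁻⁴ = 0.15225 m
610 × 0.47 × 2.1×10⁻⁴ = 0.060207 m
900–1390 m: 0.62 × 490 × 1.4×10⁻⁴ = 0.042532 m
Layer 4: 0.71×10⁻⁴ × 0.52 × 770 = 0.0284284 m
Δh = 0.15225 + 0.060207 + 0.042532 + 0.0284284 = 0.2834174 m

about 28.3 cm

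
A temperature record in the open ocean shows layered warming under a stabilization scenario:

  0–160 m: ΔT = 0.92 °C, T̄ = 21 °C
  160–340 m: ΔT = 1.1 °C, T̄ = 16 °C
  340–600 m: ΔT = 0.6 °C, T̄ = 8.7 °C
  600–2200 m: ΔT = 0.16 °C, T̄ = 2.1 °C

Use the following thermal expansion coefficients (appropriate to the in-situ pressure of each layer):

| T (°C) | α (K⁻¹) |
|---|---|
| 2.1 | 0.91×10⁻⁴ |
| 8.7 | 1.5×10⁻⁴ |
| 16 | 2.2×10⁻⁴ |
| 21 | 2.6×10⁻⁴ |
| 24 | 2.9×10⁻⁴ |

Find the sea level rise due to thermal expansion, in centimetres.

about 13 cm

Layer 1 at 21 °C → α = 2.6×10⁻⁴ K⁻¹
Layer 2 at 16 °C → α = 2.2×10⁻⁴ K⁻¹
Layer 3 at 8.7 °C → α = 1.5×10⁻⁴ K⁻¹
Layer 4 at 2.1 °C → α = 0.91×10⁻⁴ K⁻¹
Layer 1: 0.92 × 2.6×10⁻⁴ × 160 = 0.038272 m
160–340 m: 180 × 2.2×10⁻⁴ × 1.1 = 0.04356 m
1.5×10⁻⁴ × 260 × 0.6 = 0.02340 m
Layer 4: 0.91×10⁻⁴ × 1600 × 0.16 = 0.023296 m
Δh = 0.038272 + 0.04356 + 0.02340 + 0.023296 = 0.128528 m ≈ 13 cm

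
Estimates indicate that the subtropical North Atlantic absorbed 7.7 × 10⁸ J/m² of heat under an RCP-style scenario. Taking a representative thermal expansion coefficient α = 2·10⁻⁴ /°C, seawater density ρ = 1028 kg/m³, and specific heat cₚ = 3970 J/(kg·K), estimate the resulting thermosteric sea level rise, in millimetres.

Δh = αQ/(ρcₚ) = 2×10⁻⁴ × 7.7×10⁸ / (1028 × 3970) ≈ 0.037734 m

about 37.7 mm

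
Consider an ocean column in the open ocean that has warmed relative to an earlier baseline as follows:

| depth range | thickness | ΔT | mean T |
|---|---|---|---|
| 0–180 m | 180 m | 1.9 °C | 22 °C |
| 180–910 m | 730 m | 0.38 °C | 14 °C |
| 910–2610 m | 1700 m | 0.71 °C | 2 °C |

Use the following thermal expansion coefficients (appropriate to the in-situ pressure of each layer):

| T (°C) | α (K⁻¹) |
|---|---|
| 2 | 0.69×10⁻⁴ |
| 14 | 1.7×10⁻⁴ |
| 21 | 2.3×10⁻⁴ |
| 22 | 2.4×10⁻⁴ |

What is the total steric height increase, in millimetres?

210 mm

Layer 1 at 22 °C → α = 2.4×10⁻⁴ K⁻¹
Layer 2 at 14 °C → α = 1.7×10⁻⁴ K⁻¹
Layer 3 at 2 °C → α = 0.69×10⁻⁴ K⁻¹
2.4×10⁻⁴ × 180 × 1.9 = 0.08208 m
730 × 1.7×10⁻⁴ × 0.38 = 0.047158 m
Layer 3: 0.71 × 1700 × 0.69×10⁻⁴ = 0.083283 m
Δh = 0.08208 + 0.047158 + 0.083283 = 0.212521 m ≈ 210 mm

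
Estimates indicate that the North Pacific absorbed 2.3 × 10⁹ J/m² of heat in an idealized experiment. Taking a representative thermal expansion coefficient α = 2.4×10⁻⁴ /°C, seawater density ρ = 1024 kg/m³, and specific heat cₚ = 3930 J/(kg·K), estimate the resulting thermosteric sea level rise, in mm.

Δh = αQ/(ρcₚ) = 2.4×10⁻⁴ × 2.3×10⁹ / (1024 × 3930) ≈ 0.13717 m

137 mm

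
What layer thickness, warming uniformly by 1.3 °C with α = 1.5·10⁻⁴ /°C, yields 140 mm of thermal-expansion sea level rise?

H = Δh/(αΔT) = 0.14 / (1.5×10⁻⁴ × 1.3) ≈ 717.9 m

718 m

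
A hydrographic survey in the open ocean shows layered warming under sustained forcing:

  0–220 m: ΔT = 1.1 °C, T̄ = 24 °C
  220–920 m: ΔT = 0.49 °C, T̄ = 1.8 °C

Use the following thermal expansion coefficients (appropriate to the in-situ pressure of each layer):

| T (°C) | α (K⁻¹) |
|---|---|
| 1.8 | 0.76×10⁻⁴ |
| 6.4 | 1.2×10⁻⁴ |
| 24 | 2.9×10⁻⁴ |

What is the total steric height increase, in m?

Layer 1 at 24 °C → α = 2.9×10⁻⁴ K⁻¹
Layer 2 at 1.8 °C → α = 0.76×10⁻⁴ K⁻¹
Layer 1: 220 × 1.1 × 2.9×10⁻⁴ = 0.07018 m
Layer 2: 0.76×10⁻⁴ × 700 × 0.49 = 0.026068 m
Δh = 0.07018 + 0.026068 = 0.096248 m

0.096 m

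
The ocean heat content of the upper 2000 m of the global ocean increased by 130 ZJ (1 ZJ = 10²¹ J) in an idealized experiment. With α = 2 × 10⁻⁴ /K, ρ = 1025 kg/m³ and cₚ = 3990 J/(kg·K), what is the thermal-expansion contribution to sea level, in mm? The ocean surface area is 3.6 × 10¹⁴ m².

Per unit area: Q = 130×10²¹ / (3.6×10¹⁴) ≈ 3.611×10⁸ J/m²
Δh = αQ/(ρcₚ) = 2×10⁻⁴ × 3.611×10⁸ / (1025 × 3990) ≈ 0.017659 m

17.7 mm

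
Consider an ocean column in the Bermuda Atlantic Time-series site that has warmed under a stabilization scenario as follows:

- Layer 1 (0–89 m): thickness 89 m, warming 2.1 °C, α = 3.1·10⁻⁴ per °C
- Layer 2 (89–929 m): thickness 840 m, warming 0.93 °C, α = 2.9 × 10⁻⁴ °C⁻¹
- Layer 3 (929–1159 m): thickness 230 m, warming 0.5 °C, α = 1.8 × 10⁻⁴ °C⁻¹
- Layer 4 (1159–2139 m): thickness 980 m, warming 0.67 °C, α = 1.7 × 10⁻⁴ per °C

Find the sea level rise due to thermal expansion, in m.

about 0.417 m

Layer 1: 3.1×10⁻⁴ × 2.1 × 89 = 0.057939 m
Layer 2: 0.93 × 840 × 2.9×10⁻⁴ = 0.226548 m
Layer 3: 0.5 × 230 × 1.8×10⁻⁴ = 0.02070 m
1159–2139 m: 0.67 × 980 × 1.7×10⁻⁴ = 0.111622 m
Δh = 0.057939 + 0.226548 + 0.02070 + 0.111622 = 0.416809 m ≈ 0.417 m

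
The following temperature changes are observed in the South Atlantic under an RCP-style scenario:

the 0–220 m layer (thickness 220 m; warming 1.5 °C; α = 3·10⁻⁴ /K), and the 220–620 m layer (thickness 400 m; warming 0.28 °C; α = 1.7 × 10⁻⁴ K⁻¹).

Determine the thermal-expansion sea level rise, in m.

3×10⁻⁴ × 220 × 1.5 = 0.09900 m
220–620 m: 1.7×10⁻⁴ × 0.28 × 400 = 0.01904 m
Δh = 0.09900 + 0.01904 = 0.11804 m ≈ 0.118 m

about 0.118 m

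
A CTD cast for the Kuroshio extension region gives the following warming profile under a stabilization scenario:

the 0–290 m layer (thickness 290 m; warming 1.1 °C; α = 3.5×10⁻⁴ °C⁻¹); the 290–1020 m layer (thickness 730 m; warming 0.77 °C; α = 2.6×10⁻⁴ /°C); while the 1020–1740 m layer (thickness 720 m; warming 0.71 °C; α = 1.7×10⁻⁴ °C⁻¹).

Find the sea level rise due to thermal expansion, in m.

0–290 m: 290 × 1.1 × 3.5×10⁻⁴ = 0.11165 m
Layer 2: 0.77 × 730 × 2.6×10⁻⁴ = 0.146146 m
1020–1740 m: 1.7×10⁻⁴ × 0.71 × 720 = 0.086904 m
Δh = 0.11165 + 0.146146 + 0.086904 = 0.34470 m ≈ 0.345 m

about 0.345 m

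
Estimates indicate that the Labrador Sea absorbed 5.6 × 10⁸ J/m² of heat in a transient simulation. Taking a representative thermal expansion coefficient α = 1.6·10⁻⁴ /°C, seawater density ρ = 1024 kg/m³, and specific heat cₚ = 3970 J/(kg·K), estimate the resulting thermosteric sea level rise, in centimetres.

Δh = 2.20 cm

Δh = αQ/(ρcₚ) = 1.6×10⁻⁴ × 5.6×10⁸ / (1024 × 3970) ≈ 0.02204 m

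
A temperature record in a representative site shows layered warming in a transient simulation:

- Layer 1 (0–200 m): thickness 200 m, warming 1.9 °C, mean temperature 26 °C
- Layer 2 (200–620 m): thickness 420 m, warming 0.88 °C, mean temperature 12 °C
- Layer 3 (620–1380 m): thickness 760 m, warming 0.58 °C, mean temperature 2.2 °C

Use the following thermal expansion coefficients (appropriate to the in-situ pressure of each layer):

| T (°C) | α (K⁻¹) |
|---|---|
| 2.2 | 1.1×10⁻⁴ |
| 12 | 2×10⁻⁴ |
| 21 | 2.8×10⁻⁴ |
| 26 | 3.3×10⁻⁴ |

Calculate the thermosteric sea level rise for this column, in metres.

Layer 1 at 26 °C → α = 3.3×10⁻⁴ K⁻¹
Layer 2 at 12 °C → α = 2×10⁻⁴ K⁻¹
Layer 3 at 2.2 °C → α = 1.1×10⁻⁴ K⁻¹
0–200 m: 3.3×10⁻⁴ × 200 × 1.9 = 0.12540 m
0.88 × 2×10⁻⁴ × 420 = 0.07392 m
760 × 0.58 × 1.1×10⁻⁴ = 0.048488 m
Δh = 0.12540 + 0.07392 + 0.048488 = 0.247808 m ≈ 0.248 m

0.248 m of thermosteric rise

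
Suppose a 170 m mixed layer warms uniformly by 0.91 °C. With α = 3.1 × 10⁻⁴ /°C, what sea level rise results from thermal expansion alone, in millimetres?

Δh = αΔT·H = 3.1×10⁻⁴ × 0.91 × 170 = 0.047957 m

Δh ≈ 48.0 mm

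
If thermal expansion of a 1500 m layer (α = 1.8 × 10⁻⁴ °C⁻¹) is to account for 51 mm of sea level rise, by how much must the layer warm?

about 0.189 °C

ΔT = Δh/(αH) = 0.051 / (1.8×10⁻⁴ × 1500) ≈ 0.1889 °C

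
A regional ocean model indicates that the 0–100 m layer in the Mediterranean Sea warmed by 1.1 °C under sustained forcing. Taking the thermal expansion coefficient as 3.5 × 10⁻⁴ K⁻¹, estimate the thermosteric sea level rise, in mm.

Δh = αΔT·H = 3.5×10⁻⁴ × 1.1 × 100 = 0.03850 m

Δh ≈ 38.5 mm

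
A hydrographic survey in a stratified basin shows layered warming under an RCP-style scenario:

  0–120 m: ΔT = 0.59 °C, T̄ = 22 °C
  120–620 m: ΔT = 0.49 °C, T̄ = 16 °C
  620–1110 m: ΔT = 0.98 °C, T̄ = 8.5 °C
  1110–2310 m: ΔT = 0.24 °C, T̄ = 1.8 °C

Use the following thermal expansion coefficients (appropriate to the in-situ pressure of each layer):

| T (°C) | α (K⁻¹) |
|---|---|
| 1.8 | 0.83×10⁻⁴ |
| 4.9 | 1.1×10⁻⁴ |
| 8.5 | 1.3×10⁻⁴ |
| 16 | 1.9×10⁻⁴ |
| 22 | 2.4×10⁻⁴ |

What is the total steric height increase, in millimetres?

Δh = 150 mm

Layer 1 at 22 °C → α = 2.4×10⁻⁴ K⁻¹
Layer 2 at 16 °C → α = 1.9×10⁻⁴ K⁻¹
Layer 3 at 8.5 °C → α = 1.3×10⁻⁴ K⁻¹
Layer 4 at 1.8 °C → α = 0.83×10⁻⁴ K⁻¹
Layer 1: 2.4×10⁻⁴ × 0.59 × 120 = 0.016992 m
1.9×10⁻⁴ × 500 × 0.49 = 0.04655 m
490 × 0.98 × 1.3×10⁻⁴ = 0.062426 m
1110–2310 m: 0.83×10⁻⁴ × 0.24 × 1200 = 0.023904 m
Δh = 0.016992 + 0.04655 + 0.062426 + 0.023904 = 0.149872 m ≈ 150 mm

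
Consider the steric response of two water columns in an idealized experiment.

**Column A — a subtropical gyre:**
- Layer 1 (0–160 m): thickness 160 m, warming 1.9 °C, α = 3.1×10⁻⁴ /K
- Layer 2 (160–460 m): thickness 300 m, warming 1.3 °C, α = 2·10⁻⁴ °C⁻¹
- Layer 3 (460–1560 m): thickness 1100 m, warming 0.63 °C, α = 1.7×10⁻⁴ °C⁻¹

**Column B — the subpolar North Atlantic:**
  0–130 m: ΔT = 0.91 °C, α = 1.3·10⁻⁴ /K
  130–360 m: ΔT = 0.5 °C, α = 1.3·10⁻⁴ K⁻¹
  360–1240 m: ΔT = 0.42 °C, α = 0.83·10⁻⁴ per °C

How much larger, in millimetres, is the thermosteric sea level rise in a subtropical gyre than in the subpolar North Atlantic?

A Layer 1: 1.9 × 3.1×10⁻⁴ × 160 = 0.09424 m
A Layer 2: 300 × 1.3 × 2×10⁻⁴ = 0.07800 m
A Layer 3: 1.7×10⁻⁴ × 1100 × 0.63 = 0.11781 m
A total: 0.29005 m
B 0–130 m: 1.3×10⁻⁴ × 130 × 0.91 = 0.015379 m
B 130–360 m: 230 × 0.5 × 1.3×10⁻⁴ = 0.01495 m
B 360–1240 m: 0.42 × 880 × 0.83×10⁻⁴ = 0.0306768 m
B total: 0.0610058 m
Difference: 0.29005 − 0.0610058 = 0.2290442 m

Δh_A − Δh_B ≈ 230 mm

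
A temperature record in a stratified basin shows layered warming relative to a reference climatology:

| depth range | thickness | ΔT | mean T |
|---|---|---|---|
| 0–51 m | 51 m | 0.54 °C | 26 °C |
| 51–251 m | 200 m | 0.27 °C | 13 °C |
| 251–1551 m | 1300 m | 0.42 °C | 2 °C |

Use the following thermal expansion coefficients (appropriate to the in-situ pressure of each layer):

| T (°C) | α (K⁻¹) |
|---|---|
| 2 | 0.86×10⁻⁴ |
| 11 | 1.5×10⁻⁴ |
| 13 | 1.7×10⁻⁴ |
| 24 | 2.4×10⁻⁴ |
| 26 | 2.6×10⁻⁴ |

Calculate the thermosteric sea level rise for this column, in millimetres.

Layer 1 at 26 °C → α = 2.6×10⁻⁴ K⁻¹
Layer 2 at 13 °C → α = 1.7×10⁻⁴ K⁻¹
Layer 3 at 2 °C → α = 0.86×10⁻⁴ K⁻¹
0–51 m: 51 × 2.6×10⁻⁴ × 0.54 = 0.0071604 m
0.27 × 1.7×10⁻⁴ × 200 = 0.00918 m
1300 × 0.86×10⁻⁴ × 0.42 = 0.046956 m
Δh = 0.0071604 + 0.00918 + 0.046956 = 0.0632964 m ≈ 63 mm

63 mm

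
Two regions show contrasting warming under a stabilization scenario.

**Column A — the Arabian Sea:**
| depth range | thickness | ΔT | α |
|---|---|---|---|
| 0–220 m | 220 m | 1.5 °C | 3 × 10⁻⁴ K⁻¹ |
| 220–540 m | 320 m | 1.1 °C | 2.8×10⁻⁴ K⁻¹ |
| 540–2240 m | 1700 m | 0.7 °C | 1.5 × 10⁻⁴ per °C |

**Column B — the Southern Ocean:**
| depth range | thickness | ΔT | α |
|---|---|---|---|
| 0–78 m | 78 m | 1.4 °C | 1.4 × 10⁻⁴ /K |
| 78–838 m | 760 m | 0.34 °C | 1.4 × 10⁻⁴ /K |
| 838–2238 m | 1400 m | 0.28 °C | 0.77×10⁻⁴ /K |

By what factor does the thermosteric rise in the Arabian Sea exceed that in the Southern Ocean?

a factor of 4.61

A Layer 1: 220 × 3×10⁻⁴ × 1.5 = 0.09900 m
A Layer 2: 1.1 × 320 × 2.8×10⁻⁴ = 0.09856 m
A 540–2240 m: 0.7 × 1700 × 1.5×10⁻⁴ = 0.17850 m
A total: 0.37606 m
B 1.4 × 78 × 1.4×10⁻⁴ = 0.015288 m
B 78–838 m: 0.34 × 760 × 1.4×10⁻⁴ = 0.036176 m
B 838–2238 m: 1400 × 0.77×10⁻⁴ × 0.28 = 0.030184 m
B total: 0.081648 m
Ratio: 0.37606 / 0.081648 ≈ 4.606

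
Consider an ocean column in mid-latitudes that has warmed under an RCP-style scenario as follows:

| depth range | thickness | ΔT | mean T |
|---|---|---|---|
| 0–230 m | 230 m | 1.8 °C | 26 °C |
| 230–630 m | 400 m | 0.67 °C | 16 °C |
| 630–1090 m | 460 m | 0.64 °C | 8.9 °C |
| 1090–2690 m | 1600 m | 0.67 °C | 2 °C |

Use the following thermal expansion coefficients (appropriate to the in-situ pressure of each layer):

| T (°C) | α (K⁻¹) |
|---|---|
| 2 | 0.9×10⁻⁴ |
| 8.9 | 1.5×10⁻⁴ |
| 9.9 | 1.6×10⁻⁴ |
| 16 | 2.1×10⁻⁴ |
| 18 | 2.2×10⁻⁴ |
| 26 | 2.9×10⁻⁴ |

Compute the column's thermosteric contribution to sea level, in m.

0.317 m of thermosteric rise

Layer 1 at 26 °C → α = 2.9×10⁻⁴ K⁻¹
Layer 2 at 16 °C → α = 2.1×10⁻⁴ K⁻¹
Layer 3 at 8.9 °C → α = 1.5×10⁻⁴ K⁻¹
Layer 4 at 2 °C → α = 0.9×10⁻⁴ K⁻¹
2.9×10⁻⁴ × 230 × 1.8 = 0.12006 m
Layer 2: 400 × 0.67 × 2.1×10⁻⁴ = 0.05628 m
0.64 × 1.5×10⁻⁴ × 460 = 0.04416 m
Layer 4: 0.9×10⁻⁴ × 1600 × 0.67 = 0.09648 m
Δh = 0.12006 + 0.05628 + 0.04416 + 0.09648 = 0.31698 m ≈ 0.317 m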